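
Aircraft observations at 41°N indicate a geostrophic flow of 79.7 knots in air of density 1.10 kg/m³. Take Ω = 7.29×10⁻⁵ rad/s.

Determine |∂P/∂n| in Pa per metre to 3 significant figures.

4.31×10⁻³ Pa/m

Coriolis parameter at 41°N:
f = 2Ω sin φ = 2 × 7.29×10⁻⁵ × sin 41° = 9.57×10⁻⁵ s⁻¹
Wind speed in SI: 79.7 knots = 41.0 m/s
Geostrophic balance rearranged: |∂P/∂n| = f ρ V_g
|∂P/∂n| = 9.57×10⁻⁵ × 1.10 × 41.0 = 4.31×10⁻³ Pa/m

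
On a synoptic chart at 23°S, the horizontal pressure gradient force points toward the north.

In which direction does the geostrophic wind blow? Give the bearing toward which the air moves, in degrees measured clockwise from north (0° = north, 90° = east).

270°

The pressure-gradient force points toward the north (bearing 000°).
Geostrophic balance: in the Southern Hemisphere the Coriolis force deflects motion to the left, so the geostrophic wind blows 90° to the left of the pressure-gradient force (low pressure on the right).
Rotating 000° by 90° counterclockwise gives 270° — the wind blows toward the west.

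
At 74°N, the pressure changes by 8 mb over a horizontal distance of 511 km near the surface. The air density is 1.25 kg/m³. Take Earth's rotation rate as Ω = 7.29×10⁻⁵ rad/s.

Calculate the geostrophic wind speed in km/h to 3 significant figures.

32.2 km/h

Coriolis parameter at 74°N:
f = 2Ω sin φ = 2 × 7.29×10⁻⁵ × sin 74° = 1.40×10⁻⁴ s⁻¹
Pressure gradient: |∂P/∂n| = 800 Pa / 511000 m = 1.57×10⁻³ Pa/m
Geostrophic balance (pressure-gradient force = Coriolis force):
V_g = (1/(fρ)) |∂P/∂n| = 1.57×10⁻³ / (1.40×10⁻⁴ × 1.25) = 8.94 m/s
Converting: 8.94 m/s × 3.6 = 32.2 km/h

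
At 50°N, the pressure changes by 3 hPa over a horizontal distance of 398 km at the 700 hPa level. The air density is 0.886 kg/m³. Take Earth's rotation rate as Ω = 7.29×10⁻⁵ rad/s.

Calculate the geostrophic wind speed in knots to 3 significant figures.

14.8 knots

Coriolis parameter at 50°N:
f = 2Ω sin φ = 2 × 7.29×10⁻⁵ × sin 50° = 1.12×10⁻⁴ s⁻¹
Pressure gradient: |∂P/∂n| = 300 Pa / 398000 m = 7.54×10⁻⁴ Pa/m
Geostrophic balance (pressure-gradient force = Coriolis force):
V_g = (1/(fρ)) |∂P/∂n| = 7.54×10⁻⁴ / (1.12×10⁻⁴ × 0.886) = 7.62 m/s
Converting: 7.62 m/s × 1.944 = 14.8 knots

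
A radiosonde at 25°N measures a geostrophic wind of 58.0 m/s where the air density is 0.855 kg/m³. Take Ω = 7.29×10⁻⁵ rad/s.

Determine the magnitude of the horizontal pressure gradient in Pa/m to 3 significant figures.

3.06×10⁻³ Pa/m

Coriolis parameter at 25°N:
f = 2Ω sin φ = 2 × 7.29×10⁻⁵ × sin 25° = 6.16×10⁻⁵ s⁻¹
Geostrophic balance rearranged: |∂P/∂n| = f ρ V_g
|∂P/∂n| = 6.16×10⁻⁵ × 0.855 × 58.0 = 3.06×10⁻³ Pa/m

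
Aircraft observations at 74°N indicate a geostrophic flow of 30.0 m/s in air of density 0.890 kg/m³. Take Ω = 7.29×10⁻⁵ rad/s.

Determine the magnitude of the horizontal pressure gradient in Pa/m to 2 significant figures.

3.7×10⁻³ Pa/m

Coriolis parameter at 74°N:
f = 2Ω sin φ = 2 × 7.29×10⁻⁵ × sin 74° = 1.40×10⁻⁴ s⁻¹
Geostrophic balance rearranged: |∂P/∂n| = f ρ V_g
|∂P/∂n| = 1.40×10⁻⁴ × 0.890 × 30.0 = 3.74×10⁻³ Pa/m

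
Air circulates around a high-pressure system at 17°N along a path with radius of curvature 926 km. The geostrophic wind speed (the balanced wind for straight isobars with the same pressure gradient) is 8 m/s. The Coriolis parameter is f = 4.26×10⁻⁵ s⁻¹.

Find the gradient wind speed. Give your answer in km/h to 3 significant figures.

Around a high, pressure-gradient force acts outward with centrifugal, so Coriolis balances both:
fV = (1/ρ)|∂P/∂n| + V²/R  →  V² − fR·V + fR·V_g = 0
With fR = 4.26×10⁻⁵ × 926×10³ m = 39.4 m/s:
V = [fR − √((fR)² − 4 fR V_g)]/2 = [39.4 − √(39.4² − 4×39.4×8)]/2 = 11.2 m/s
Supergeostrophic (V > V_g = 8 m/s), as expected around a high.
Converting: 11.2 m/s × 3.6 = 40.2 km/h

40.2 km/h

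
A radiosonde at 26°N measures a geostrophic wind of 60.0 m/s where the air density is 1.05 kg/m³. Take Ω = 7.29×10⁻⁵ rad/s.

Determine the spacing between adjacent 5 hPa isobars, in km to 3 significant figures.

Coriolis parameter at 26°N:
f = 2Ω sin φ = 2 × 7.29×10⁻⁵ × sin 26° = 6.39×10⁻⁵ s⁻¹
Geostrophic balance rearranged: |∂P/∂n| = f ρ V_g
|∂P/∂n| = 6.39×10⁻⁵ × 1.05 × 60.0 = 4.03×10⁻³ Pa/m
Isobar spacing: Δn = ΔP/|∂P/∂n| = 500 Pa / 4.03×10⁻³ Pa/m = 124174 m ≈ 124 km

124 km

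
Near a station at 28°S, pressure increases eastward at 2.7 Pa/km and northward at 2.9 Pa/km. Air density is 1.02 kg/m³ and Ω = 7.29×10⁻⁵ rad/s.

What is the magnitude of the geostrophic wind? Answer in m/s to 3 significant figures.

Coriolis parameter at 28°S:
f = 2Ω sin φ = 2 × 7.29×10⁻⁵ × sin 28° = 6.84×10⁻⁵ s⁻¹
In the Southern Hemisphere f is negative: f = −6.84×10⁻⁵ s⁻¹.
Component geostrophic relations (x east, y north):
u_g = −(1/(fρ)) ∂P/∂y,  v_g = (1/(fρ)) ∂P/∂x
u_g = −(2.9×10⁻³)/(−6.84×10⁻⁵ × 1.02) = 41.5 m/s;  v_g = (2.7×10⁻³)/(−6.84×10⁻⁵ × 1.02) = −38.7 m/s
|V_g| = √(u_g² + v_g²) = 56.8 m/s

56.8 m/s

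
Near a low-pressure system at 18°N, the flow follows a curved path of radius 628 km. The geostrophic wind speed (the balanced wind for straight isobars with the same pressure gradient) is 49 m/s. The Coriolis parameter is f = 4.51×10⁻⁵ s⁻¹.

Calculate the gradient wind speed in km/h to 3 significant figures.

92.5 km/h

Around a low, centrifugal force acts outward with Coriolis, so pressure-gradient force balances both:
(1/ρ)|∂P/∂n| = fV + V²/R  →  V² + fR·V − fR·V_g = 0
With fR = 4.51×10⁻⁵ × 628×10³ m = 28.3 m/s:
V = [−fR + √((fR)² + 4 fR V_g)]/2 = [−28.3 + √(28.3² + 4×28.3×49)]/2 = 25.7 m/s
Subgeostrophic (V < V_g = 49 m/s), as expected around a low.
Converting: 25.7 m/s × 3.6 = 92.5 km/h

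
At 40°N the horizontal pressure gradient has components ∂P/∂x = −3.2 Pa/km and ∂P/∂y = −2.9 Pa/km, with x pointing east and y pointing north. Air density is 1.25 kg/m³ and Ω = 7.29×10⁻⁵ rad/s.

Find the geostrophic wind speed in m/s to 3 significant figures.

Coriolis parameter at 40°N:
f = 2Ω sin φ = 2 × 7.29×10⁻⁵ × sin 40° = 9.37×10⁻⁵ s⁻¹
Component geostrophic relations (x east, y north):
u_g = −(1/(fρ)) ∂P/∂y,  v_g = (1/(fρ)) ∂P/∂x
u_g = −(−2.9×10⁻³)/(9.37×10⁻⁵ × 1.25) = 24.8 m/s;  v_g = (−3.2×10⁻³)/(9.37×10⁻⁵ × 1.25) = −27.3 m/s
|V_g| = √(u_g² + v_g²) = 36.9 m/s

36.9 m/s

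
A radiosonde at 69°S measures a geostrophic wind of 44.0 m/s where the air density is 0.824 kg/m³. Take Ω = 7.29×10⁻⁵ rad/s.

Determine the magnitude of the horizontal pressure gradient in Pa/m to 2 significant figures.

4.9×10⁻³ Pa/m

Coriolis parameter at 69°S:
f = 2Ω sin φ = 2 × 7.29×10⁻⁵ × sin 69° = 1.36×10⁻⁴ s⁻¹
Geostrophic balance rearranged: |∂P/∂n| = f ρ V_g
|∂P/∂n| = 1.36×10⁻⁴ × 0.824 × 44.0 = 4.94×10⁻³ Pa/m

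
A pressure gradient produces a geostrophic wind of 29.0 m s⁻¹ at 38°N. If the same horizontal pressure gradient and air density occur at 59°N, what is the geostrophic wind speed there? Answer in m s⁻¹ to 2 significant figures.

21 m s⁻¹

With the same pressure gradient and density, V_g ∝ 1/f ∝ 1/sin φ.
V₂ = V₁ · sin φ₁ / sin φ₂ = 29.0 × sin 38° / sin 59°
V₂ = 29.0 × 0.6157/0.8572 = 21 m s⁻¹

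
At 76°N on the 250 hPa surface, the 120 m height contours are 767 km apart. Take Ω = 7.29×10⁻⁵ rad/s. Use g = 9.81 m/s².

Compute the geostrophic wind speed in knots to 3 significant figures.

21.1 knots

Coriolis parameter at 76°N:
f = 2Ω sin φ = 2 × 7.29×10⁻⁵ × sin 76° = 1.41×10⁻⁴ s⁻¹
Height gradient: |∂Z/∂n| = 120 m / 767000 m = 1.56×10⁻⁴
On a pressure surface, geostrophic balance gives V_g = (g/f)|∂Z/∂n|:
V_g = 9.81 × 1.56×10⁻⁴ / 1.41×10⁻⁴ = 10.8 m/s
Converting: 10.8 m/s × 1.944 = 21.1 knots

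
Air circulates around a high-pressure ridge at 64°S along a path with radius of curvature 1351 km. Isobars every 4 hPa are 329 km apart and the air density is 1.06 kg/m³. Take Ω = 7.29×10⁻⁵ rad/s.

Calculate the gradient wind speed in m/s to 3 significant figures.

9.23 m/s

Coriolis parameter at 64°S:
f = 2Ω sin φ = 2 × 7.29×10⁻⁵ × sin 64° = 1.31×10⁻⁴ s⁻¹
Pressure gradient: |∂P/∂n| = 400 Pa / 329000 m = 1.22×10⁻³ Pa/m
Geostrophic speed: V_g = |∂P/∂n|/(fρ) = 1.22×10⁻³/(1.31×10⁻⁴ × 1.06) = 8.75 m/s
Around a high, pressure-gradient force acts outward with centrifugal, so Coriolis balances both:
fV = (1/ρ)|∂P/∂n| + V²/R  →  V² − fR·V + fR·V_g = 0
With fR = 1.31×10⁻⁴ × 1351×10³ m = 177 m/s:
V = [fR − √((fR)² − 4 fR V_g)]/2 = [177 − √(177² − 4×177×8.75)]/2 = 9.23 m/s
Supergeostrophic (V > V_g = 8.75 m/s), as expected around a high.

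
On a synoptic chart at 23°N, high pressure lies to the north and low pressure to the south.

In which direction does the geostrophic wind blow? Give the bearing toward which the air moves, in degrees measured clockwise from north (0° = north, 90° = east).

270°

The pressure-gradient force points toward the south (bearing 180°).
Geostrophic balance: in the Northern Hemisphere the Coriolis force deflects motion to the right, so the geostrophic wind blows 90° to the right of the pressure-gradient force (low pressure on the left).
Rotating 180° by 90° clockwise gives 270° — the wind blows toward the west.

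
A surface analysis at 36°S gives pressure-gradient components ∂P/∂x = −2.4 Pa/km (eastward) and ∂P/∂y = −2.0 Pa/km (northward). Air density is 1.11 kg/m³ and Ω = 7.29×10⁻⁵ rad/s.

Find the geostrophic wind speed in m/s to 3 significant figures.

32.8 m/s

Coriolis parameter at 36°S:
f = 2Ω sin φ = 2 × 7.29×10⁻⁵ × sin 36° = 8.57×10⁻⁵ s⁻¹
In the Southern Hemisphere f is negative: f = −8.57×10⁻⁵ s⁻¹.
Component geostrophic relations (x east, y north):
u_g = −(1/(fρ)) ∂P/∂y,  v_g = (1/(fρ)) ∂P/∂x
u_g = −(−2.0×10⁻³)/(−8.57×10⁻⁵ × 1.11) = −21.0 m/s;  v_g = (−2.4×10⁻³)/(−8.57×10⁻⁵ × 1.11) = 25.2 m/s
|V_g| = √(u_g² + v_g²) = 32.8 m/s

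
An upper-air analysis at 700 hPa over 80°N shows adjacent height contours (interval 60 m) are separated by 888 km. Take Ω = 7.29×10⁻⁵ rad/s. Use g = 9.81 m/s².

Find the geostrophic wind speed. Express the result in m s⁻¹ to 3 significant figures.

4.62 m s⁻¹

Coriolis parameter at 80°N:
f = 2Ω sin φ = 2 × 7.29×10⁻⁵ × sin 80° = 1.44×10⁻⁴ s⁻¹
Height gradient: |∂Z/∂n| = 60 m / 888000 m = 6.76×10⁻⁵
On a pressure surface, geostrophic balance gives V_g = (g/f)|∂Z/∂n|:
V_g = 9.81 × 6.76×10⁻⁵ / 1.44×10⁻⁴ = 4.62 m/s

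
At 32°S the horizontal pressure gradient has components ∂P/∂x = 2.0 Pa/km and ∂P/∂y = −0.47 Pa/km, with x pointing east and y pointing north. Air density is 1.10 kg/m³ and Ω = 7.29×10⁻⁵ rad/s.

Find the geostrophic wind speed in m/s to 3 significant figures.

Coriolis parameter at 32°S:
f = 2Ω sin φ = 2 × 7.29×10⁻⁵ × sin 32° = 7.73×10⁻⁵ s⁻¹
In the Southern Hemisphere f is negative: f = −7.73×10⁻⁵ s⁻¹.
Component geostrophic relations (x east, y north):
u_g = −(1/(fρ)) ∂P/∂y,  v_g = (1/(fρ)) ∂P/∂x
u_g = −(−0.47×10⁻³)/(−7.73×10⁻⁵ × 1.10) = −5.53 m/s;  v_g = (2.0×10⁻³)/(−7.73×10⁻⁵ × 1.10) = −23.5 m/s
|V_g| = √(u_g² + v_g²) = 24.2 m/s

24.2 m/s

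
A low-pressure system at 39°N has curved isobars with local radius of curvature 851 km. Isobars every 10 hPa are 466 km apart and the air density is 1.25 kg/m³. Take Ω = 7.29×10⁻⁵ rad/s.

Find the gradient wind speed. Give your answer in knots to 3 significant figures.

Coriolis parameter at 39°N:
f = 2Ω sin φ = 2 × 7.29×10⁻⁵ × sin 39° = 9.18×10⁻⁵ s⁻¹
Pressure gradient: |∂P/∂n| = 1000 Pa / 466000 m = 2.15×10⁻³ Pa/m
Geostrophic speed: V_g = |∂P/∂n|/(fρ) = 2.15×10⁻³/(9.18×10⁻⁵ × 1.25) = 18.7 m/s
Around a low, centrifugal force acts outward with Coriolis, so pressure-gradient force balances both:
(1/ρ)|∂P/∂n| = fV + V²/R  →  V² + fR·V − fR·V_g = 0
With fR = 9.18×10⁻⁵ × 851×10³ m = 78.1 m/s:
V = [−fR + √((fR)² + 4 fR V_g)]/2 = [−78.1 + √(78.1² + 4×78.1×18.7)]/2 = 15.6 m/s
Subgeostrophic (V < V_g = 18.7 m/s), as expected around a low.
Converting: 15.6 m/s × 1.944 = 30.3 knots

30.3 knots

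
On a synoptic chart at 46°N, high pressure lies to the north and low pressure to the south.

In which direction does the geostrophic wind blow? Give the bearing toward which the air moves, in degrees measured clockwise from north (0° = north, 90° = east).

270°

The pressure-gradient force points toward the south (bearing 180°).
Geostrophic balance: in the Northern Hemisphere the Coriolis force deflects motion to the right, so the geostrophic wind blows 90° to the right of the pressure-gradient force (low pressure on the left).
Rotating 180° by 90° clockwise gives 270° — the wind blows toward the west.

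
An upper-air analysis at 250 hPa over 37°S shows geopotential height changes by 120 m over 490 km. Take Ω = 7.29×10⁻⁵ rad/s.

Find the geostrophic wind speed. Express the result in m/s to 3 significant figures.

27.4 m/s

Coriolis parameter at 37°S:
f = 2Ω sin φ = 2 × 7.29×10⁻⁵ × sin 37° = 8.77×10⁻⁵ s⁻¹
Height gradient: |∂Z/∂n| = 120 m / 490000 m = 2.45×10⁻⁴
On a pressure surface, geostrophic balance gives V_g = (g/f)|∂Z/∂n|:
V_g = 9.81 × 2.45×10⁻⁴ / 8.77×10⁻⁵ = 27.4 m/s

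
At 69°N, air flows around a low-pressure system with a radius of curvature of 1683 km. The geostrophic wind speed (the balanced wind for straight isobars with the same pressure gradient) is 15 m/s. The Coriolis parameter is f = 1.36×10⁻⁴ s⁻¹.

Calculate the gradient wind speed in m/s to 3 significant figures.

14.1 m/s

Around a low, centrifugal force acts outward with Coriolis, so pressure-gradient force balances both:
(1/ρ)|∂P/∂n| = fV + V²/R  →  V² + fR·V − fR·V_g = 0
With fR = 1.36×10⁻⁴ × 1683×10³ m = 229 m/s:
V = [−fR + √((fR)² + 4 fR V_g)]/2 = [−229 + √(229² + 4×229×15)]/2 = 14.1 m/s
Subgeostrophic (V < V_g = 15 m/s), as expected around a low.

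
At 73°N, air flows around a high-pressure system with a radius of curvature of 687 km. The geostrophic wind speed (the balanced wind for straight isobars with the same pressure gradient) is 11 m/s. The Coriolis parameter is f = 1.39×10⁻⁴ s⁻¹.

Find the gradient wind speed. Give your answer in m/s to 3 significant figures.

Around a high, pressure-gradient force acts outward with centrifugal, so Coriolis balances both:
fV = (1/ρ)|∂P/∂n| + V²/R  →  V² − fR·V + fR·V_g = 0
With fR = 1.39×10⁻⁴ × 687×10³ m = 95.5 m/s:
V = [fR − √((fR)² − 4 fR V_g)]/2 = [95.5 − √(95.5² − 4×95.5×11)]/2 = 12.7 m/s
Supergeostrophic (V > V_g = 11 m/s), as expected around a high.

12.7 m/s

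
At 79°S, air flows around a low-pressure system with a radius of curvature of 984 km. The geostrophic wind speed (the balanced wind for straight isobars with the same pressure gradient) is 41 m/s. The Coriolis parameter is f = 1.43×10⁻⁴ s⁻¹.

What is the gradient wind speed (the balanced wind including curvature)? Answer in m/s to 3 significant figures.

33.2 m/s

Around a low, centrifugal force acts outward with Coriolis, so pressure-gradient force balances both:
(1/ρ)|∂P/∂n| = fV + V²/R  →  V² + fR·V − fR·V_g = 0
With fR = 1.43×10⁻⁴ × 984×10³ m = 141 m/s:
V = [−fR + √((fR)² + 4 fR V_g)]/2 = [−141 + √(141² + 4×141×41)]/2 = 33.2 m/s
Subgeostrophic (V < V_g = 41 m/s), as expected around a low.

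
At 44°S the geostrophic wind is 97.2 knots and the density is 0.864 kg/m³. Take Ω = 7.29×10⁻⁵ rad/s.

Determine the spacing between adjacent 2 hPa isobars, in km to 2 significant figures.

Coriolis parameter at 44°S:
f = 2Ω sin φ = 2 × 7.29×10⁻⁵ × sin 44° = 1.01×10⁻⁴ s⁻¹
Wind speed in SI: 97.2 knots = 50.0 m/s
Geostrophic balance rearranged: |∂P/∂n| = f ρ V_g
|∂P/∂n| = 1.01×10⁻⁴ × 0.864 × 50.0 = 4.38×10⁻³ Pa/m
Isobar spacing: Δn = ΔP/|∂P/∂n| = 200 Pa / 4.38×10⁻³ Pa/m = 45707 m ≈ 46 km

46 km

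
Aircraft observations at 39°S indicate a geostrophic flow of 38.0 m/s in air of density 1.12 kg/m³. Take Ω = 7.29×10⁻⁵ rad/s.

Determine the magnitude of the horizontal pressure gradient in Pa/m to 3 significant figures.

3.91×10⁻³ Pa/m

Coriolis parameter at 39°S:
f = 2Ω sin φ = 2 × 7.29×10⁻⁵ × sin 39° = 9.18×10⁻⁵ s⁻¹
Geostrophic balance rearranged: |∂P/∂n| = f ρ V_g
|∂P/∂n| = 9.18×10⁻⁵ × 1.12 × 38.0 = 3.91×10⁻³ Pa/m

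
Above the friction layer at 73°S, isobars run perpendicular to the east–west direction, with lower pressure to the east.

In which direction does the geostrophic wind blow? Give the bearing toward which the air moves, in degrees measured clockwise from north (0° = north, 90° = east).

The pressure-gradient force points toward the east (bearing 090°).
Geostrophic balance: in the Southern Hemisphere the Coriolis force deflects motion to the left, so the geostrophic wind blows 90° to the left of the pressure-gradient force (low pressure on the right).
Rotating 090° by 90° counterclockwise gives 000° — the wind blows toward the north.

000°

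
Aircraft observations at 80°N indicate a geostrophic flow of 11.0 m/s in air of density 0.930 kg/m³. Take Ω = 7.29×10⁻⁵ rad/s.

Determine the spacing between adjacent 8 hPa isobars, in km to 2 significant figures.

Coriolis parameter at 80°N:
f = 2Ω sin φ = 2 × 7.29×10⁻⁵ × sin 80° = 1.44×10⁻⁴ s⁻¹
Geostrophic balance rearranged: |∂P/∂n| = f ρ V_g
|∂P/∂n| = 1.44×10⁻⁴ × 0.930 × 11.0 = 1.47×10⁻³ Pa/m
Isobar spacing: Δn = ΔP/|∂P/∂n| = 800 Pa / 1.47×10⁻³ Pa/m = 544635 m ≈ 540 km

540 km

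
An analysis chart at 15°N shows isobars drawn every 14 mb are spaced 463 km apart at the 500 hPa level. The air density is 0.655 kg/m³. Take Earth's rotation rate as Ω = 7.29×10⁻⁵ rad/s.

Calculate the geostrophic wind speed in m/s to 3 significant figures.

122 m/s

Coriolis parameter at 15°N:
f = 2Ω sin φ = 2 × 7.29×10⁻⁵ × sin 15° = 3.77×10⁻⁵ s⁻¹
Pressure gradient: |∂P/∂n| = 1400 Pa / 463000 m = 3.02×10⁻³ Pa/m
Geostrophic balance (pressure-gradient force = Coriolis force):
V_g = (1/(fρ)) |∂P/∂n| = 3.02×10⁻³ / (3.77×10⁻⁵ × 0.655) = 122 m/s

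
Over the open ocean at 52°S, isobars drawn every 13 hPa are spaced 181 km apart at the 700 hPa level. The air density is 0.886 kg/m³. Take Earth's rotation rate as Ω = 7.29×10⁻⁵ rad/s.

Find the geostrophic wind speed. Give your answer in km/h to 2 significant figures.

250 km/h

Coriolis parameter at 52°S:
f = 2Ω sin φ = 2 × 7.29×10⁻⁵ × sin 52° = 1.15×10⁻⁴ s⁻¹
Pressure gradient: |∂P/∂n| = 1300 Pa / 181000 m = 7.18×10⁻³ Pa/m
Geostrophic balance (pressure-gradient force = Coriolis force):
V_g = (1/(fρ)) |∂P/∂n| = 7.18×10⁻³ / (1.15×10⁻⁴ × 0.886) = 70.6 m/s
Converting: 70.6 m/s × 3.6 = 250 km/h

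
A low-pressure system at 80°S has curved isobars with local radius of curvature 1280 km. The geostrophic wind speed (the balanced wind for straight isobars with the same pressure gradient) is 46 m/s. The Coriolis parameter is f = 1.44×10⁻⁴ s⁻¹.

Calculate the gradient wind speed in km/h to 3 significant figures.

137 km/h

Around a low, centrifugal force acts outward with Coriolis, so pressure-gradient force balances both:
(1/ρ)|∂P/∂n| = fV + V²/R  →  V² + fR·V − fR·V_g = 0
With fR = 1.44×10⁻⁴ × 1280×10³ m = 184 m/s:
V = [−fR + √((fR)² + 4 fR V_g)]/2 = [−184 + √(184² + 4×184×46)]/2 = 38.1 m/s
Subgeostrophic (V < V_g = 46 m/s), as expected around a low.
Converting: 38.1 m/s × 3.6 = 137 km/h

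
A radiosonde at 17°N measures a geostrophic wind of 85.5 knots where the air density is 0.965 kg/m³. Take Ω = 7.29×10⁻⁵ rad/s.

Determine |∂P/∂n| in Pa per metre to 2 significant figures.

1.8×10⁻³ Pa/m

Coriolis parameter at 17°N:
f = 2Ω sin φ = 2 × 7.29×10⁻⁵ × sin 17° = 4.26×10⁻⁵ s⁻¹
Wind speed in SI: 85.5 knots = 44.0 m/s
Geostrophic balance rearranged: |∂P/∂n| = f ρ V_g
|∂P/∂n| = 4.26×10⁻⁵ × 0.965 × 44.0 = 1.81×10⁻³ Pa/m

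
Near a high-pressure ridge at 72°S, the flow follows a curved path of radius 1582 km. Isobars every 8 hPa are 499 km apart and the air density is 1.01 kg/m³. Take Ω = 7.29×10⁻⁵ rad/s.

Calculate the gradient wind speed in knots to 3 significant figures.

23.6 knots

Coriolis parameter at 72°S:
f = 2Ω sin φ = 2 × 7.29×10⁻⁵ × sin 72° = 1.39×10⁻⁴ s⁻¹
Pressure gradient: |∂P/∂n| = 800 Pa / 499000 m = 1.60×10⁻³ Pa/m
Geostrophic speed: V_g = |∂P/∂n|/(fρ) = 1.60×10⁻³/(1.39×10⁻⁴ × 1.01) = 11.4 m/s
Around a high, pressure-gradient force acts outward with centrifugal, so Coriolis balances both:
fV = (1/ρ)|∂P/∂n| + V²/R  →  V² − fR·V + fR·V_g = 0
With fR = 1.39×10⁻⁴ × 1582×10³ m = 219 m/s:
V = [fR − √((fR)² − 4 fR V_g)]/2 = [219 − √(219² − 4×219×11.4)]/2 = 12.1 m/s
Supergeostrophic (V > V_g = 11.4 m/s), as expected around a high.
Converting: 12.1 m/s × 1.944 = 23.6 knots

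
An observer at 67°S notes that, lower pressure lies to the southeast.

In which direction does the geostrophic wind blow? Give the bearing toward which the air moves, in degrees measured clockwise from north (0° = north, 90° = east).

The pressure-gradient force points toward the southeast (bearing 135°).
Geostrophic balance: in the Southern Hemisphere the Coriolis force deflects motion to the left, so the geostrophic wind blows 90° to the left of the pressure-gradient force (low pressure on the right).
Rotating 135° by 90° counterclockwise gives 045° — the wind blows toward the northeast.

045°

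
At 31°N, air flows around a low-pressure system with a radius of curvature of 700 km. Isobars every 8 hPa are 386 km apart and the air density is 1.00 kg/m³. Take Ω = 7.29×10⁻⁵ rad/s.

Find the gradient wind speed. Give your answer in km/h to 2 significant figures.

72 km/h

Coriolis parameter at 31°N:
f = 2Ω sin φ = 2 × 7.29×10⁻⁵ × sin 31° = 7.51×10⁻⁵ s⁻¹
Pressure gradient: |∂P/∂n| = 800 Pa / 386000 m = 2.07×10⁻³ Pa/m
Geostrophic speed: V_g = |∂P/∂n|/(fρ) = 2.07×10⁻³/(7.51×10⁻⁵ × 1.00) = 27.6 m/s
Around a low, centrifugal force acts outward with Coriolis, so pressure-gradient force balances both:
(1/ρ)|∂P/∂n| = fV + V²/R  →  V² + fR·V − fR·V_g = 0
With fR = 7.51×10⁻⁵ × 700×10³ m = 52.6 m/s:
V = [−fR + √((fR)² + 4 fR V_g)]/2 = [−52.6 + √(52.6² + 4×52.6×27.6)]/2 = 20 m/s
Subgeostrophic (V < V_g = 27.6 m/s), as expected around a low.
Converting: 20 m/s × 3.6 = 72 km/h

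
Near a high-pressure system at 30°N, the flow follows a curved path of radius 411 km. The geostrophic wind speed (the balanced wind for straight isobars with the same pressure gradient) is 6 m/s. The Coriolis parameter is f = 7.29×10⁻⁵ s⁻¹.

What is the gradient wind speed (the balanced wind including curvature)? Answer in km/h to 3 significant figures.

Around a high, pressure-gradient force acts outward with centrifugal, so Coriolis balances both:
fV = (1/ρ)|∂P/∂n| + V²/R  →  V² − fR·V + fR·V_g = 0
With fR = 7.29×10⁻⁵ × 411×10³ m = 30.0 m/s:
V = [fR − √((fR)² − 4 fR V_g)]/2 = [30.0 − √(30.0² − 4×30.0×6)]/2 = 8.3 m/s
Supergeostrophic (V > V_g = 6 m/s), as expected around a high.
Converting: 8.3 m/s × 3.6 = 29.9 km/h

29.9 km/h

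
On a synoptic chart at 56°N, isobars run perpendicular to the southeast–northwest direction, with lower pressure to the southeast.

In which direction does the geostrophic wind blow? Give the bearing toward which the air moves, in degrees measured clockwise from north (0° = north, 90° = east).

225°

The pressure-gradient force points toward the southeast (bearing 135°).
Geostrophic balance: in the Northern Hemisphere the Coriolis force deflects motion to the right, so the geostrophic wind blows 90° to the right of the pressure-gradient force (low pressure on the left).
Rotating 135° by 90° clockwise gives 225° — the wind blows toward the southwest.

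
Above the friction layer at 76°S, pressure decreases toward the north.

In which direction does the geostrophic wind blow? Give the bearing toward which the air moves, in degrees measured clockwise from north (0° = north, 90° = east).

The pressure-gradient force points toward the north (bearing 000°).
Geostrophic balance: in the Southern Hemisphere the Coriolis force deflects motion to the left, so the geostrophic wind blows 90° to the left of the pressure-gradient force (low pressure on the right).
Rotating 000° by 90° counterclockwise gives 270° — the wind blows toward the west.

270°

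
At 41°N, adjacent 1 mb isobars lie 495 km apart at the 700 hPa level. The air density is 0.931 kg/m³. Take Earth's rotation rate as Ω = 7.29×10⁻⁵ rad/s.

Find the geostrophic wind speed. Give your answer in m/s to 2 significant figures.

Coriolis parameter at 41°N:
f = 2Ω sin φ = 2 × 7.29×10⁻⁵ × sin 41° = 9.57×10⁻⁵ s⁻¹
Pressure gradient: |∂P/∂n| = 100 Pa / 495000 m = 2.02×10⁻⁴ Pa/m
Geostrophic balance (pressure-gradient force = Coriolis force):
V_g = (1/(fρ)) |∂P/∂n| = 2.02×10⁻⁴ / (9.57×10⁻⁵ × 0.931) = 2.27 m/s

2.3 m/s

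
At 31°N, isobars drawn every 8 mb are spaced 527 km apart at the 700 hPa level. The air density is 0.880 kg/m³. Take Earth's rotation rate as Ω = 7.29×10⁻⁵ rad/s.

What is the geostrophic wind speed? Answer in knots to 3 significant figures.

Coriolis parameter at 31°N:
f = 2Ω sin φ = 2 × 7.29×10⁻⁵ × sin 31° = 7.51×10⁻⁵ s⁻¹
Pressure gradient: |∂P/∂n| = 800 Pa / 527000 m = 1.52×10⁻³ Pa/m
Geostrophic balance (pressure-gradient force = Coriolis force):
V_g = (1/(fρ)) |∂P/∂n| = 1.52×10⁻³ / (7.51×10⁻⁵ × 0.880) = 23.0 m/s
Converting: 23.0 m/s × 1.944 = 44.7 knots

44.7 knots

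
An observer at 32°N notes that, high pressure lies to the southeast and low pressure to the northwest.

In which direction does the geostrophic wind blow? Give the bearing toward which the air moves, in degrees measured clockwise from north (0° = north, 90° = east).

The pressure-gradient force points toward the northwest (bearing 315°).
Geostrophic balance: in the Northern Hemisphere the Coriolis force deflects motion to the right, so the geostrophic wind blows 90° to the right of the pressure-gradient force (low pressure on the left).
Rotating 315° by 90° clockwise gives 045° — the wind blows toward the northeast.

045°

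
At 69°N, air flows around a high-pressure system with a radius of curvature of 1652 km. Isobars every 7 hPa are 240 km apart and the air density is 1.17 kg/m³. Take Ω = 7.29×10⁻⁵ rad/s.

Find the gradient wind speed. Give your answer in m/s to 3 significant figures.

Coriolis parameter at 69°N:
f = 2Ω sin φ = 2 × 7.29×10⁻⁵ × sin 69° = 1.36×10⁻⁴ s⁻¹
Pressure gradient: |∂P/∂n| = 700 Pa / 240000 m = 2.92×10⁻³ Pa/m
Geostrophic speed: V_g = |∂P/∂n|/(fρ) = 2.92×10⁻³/(1.36×10⁻⁴ × 1.17) = 18.3 m/s
Around a high, pressure-gradient force acts outward with centrifugal, so Coriolis balances both:
fV = (1/ρ)|∂P/∂n| + V²/R  →  V² − fR·V + fR·V_g = 0
With fR = 1.36×10⁻⁴ × 1652×10³ m = 225 m/s:
V = [fR − √((fR)² − 4 fR V_g)]/2 = [225 − √(225² − 4×225×18.3)]/2 = 20.1 m/s
Supergeostrophic (V > V_g = 18.3 m/s), as expected around a high.

20.1 m/s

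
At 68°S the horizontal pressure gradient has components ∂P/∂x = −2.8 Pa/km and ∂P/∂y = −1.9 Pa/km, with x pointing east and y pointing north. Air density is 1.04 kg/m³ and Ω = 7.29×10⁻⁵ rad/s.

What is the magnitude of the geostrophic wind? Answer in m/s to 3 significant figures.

Coriolis parameter at 68°S:
f = 2Ω sin φ = 2 × 7.29×10⁻⁵ × sin 68° = 1.35×10⁻⁴ s⁻¹
In the Southern Hemisphere f is negative: f = −1.35×10⁻⁴ s⁻¹.
Component geostrophic relations (x east, y north):
u_g = −(1/(fρ)) ∂P/∂y,  v_g = (1/(fρ)) ∂P/∂x
u_g = −(−1.9×10⁻³)/(−1.35×10⁻⁴ × 1.04) = −13.5 m/s;  v_g = (−2.8×10⁻³)/(−1.35×10⁻⁴ × 1.04) = 19.9 m/s
|V_g| = √(u_g² + v_g²) = 24.1 m/s

24.1 m/s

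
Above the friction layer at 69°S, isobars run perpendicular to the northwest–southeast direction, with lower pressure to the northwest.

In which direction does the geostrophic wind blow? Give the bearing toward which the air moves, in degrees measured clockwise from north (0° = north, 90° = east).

The pressure-gradient force points toward the northwest (bearing 315°).
Geostrophic balance: in the Southern Hemisphere the Coriolis force deflects motion to the left, so the geostrophic wind blows 90° to the left of the pressure-gradient force (low pressure on the right).
Rotating 315° by 90° counterclockwise gives 225° — the wind blows toward the southwest.

225°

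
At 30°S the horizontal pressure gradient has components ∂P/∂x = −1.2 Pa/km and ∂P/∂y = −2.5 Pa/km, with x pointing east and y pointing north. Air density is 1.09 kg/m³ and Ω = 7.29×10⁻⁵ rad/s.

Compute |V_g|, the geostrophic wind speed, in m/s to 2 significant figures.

35 m/s

Coriolis parameter at 30°S:
f = 2Ω sin φ = 2 × 7.29×10⁻⁵ × sin 30° = 7.29×10⁻⁵ s⁻¹
In the Southern Hemisphere f is negative: f = −7.29×10⁻⁵ s⁻¹.
Component geostrophic relations (x east, y north):
u_g = −(1/(fρ)) ∂P/∂y,  v_g = (1/(fρ)) ∂P/∂x
u_g = −(−2.5×10⁻³)/(−7.29×10⁻⁵ × 1.09) = −31.5 m/s;  v_g = (−1.2×10⁻³)/(−7.29×10⁻⁵ × 1.09) = 15.1 m/s
|V_g| = √(u_g² + v_g²) = 34.9 m/s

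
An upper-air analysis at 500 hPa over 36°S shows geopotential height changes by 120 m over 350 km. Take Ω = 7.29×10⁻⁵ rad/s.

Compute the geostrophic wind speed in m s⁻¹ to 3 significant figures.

Coriolis parameter at 36°S:
f = 2Ω sin φ = 2 × 7.29×10⁻⁵ × sin 36° = 8.57×10⁻⁵ s⁻¹
Height gradient: |∂Z/∂n| = 120 m / 350000 m = 3.43×10⁻⁴
On a pressure surface, geostrophic balance gives V_g = (g/f)|∂Z/∂n|:
V_g = 9.81 × 3.43×10⁻⁴ / 8.57×10⁻⁵ = 39.2 m/s

39.2 m s⁻¹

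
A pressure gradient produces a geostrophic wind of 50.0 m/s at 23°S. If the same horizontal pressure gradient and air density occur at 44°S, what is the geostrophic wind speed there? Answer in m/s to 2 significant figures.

With the same pressure gradient and density, V_g ∝ 1/f ∝ 1/sin φ.
V₂ = V₁ · sin φ₁ / sin φ₂ = 50.0 × sin 23° / sin 44°
V₂ = 50.0 × 0.3907/0.6947 = 28 m/s

28 m/s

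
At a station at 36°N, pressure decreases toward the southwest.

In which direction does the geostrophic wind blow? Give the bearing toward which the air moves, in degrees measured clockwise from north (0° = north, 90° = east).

315°

The pressure-gradient force points toward the southwest (bearing 225°).
Geostrophic balance: in the Northern Hemisphere the Coriolis force deflects motion to the right, so the geostrophic wind blows 90° to the right of the pressure-gradient force (low pressure on the left).
Rotating 225° by 90° clockwise gives 315° — the wind blows toward the northwest.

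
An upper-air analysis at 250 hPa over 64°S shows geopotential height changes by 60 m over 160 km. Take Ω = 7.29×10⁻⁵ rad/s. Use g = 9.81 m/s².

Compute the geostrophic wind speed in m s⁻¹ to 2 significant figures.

28 m s⁻¹

Coriolis parameter at 64°S:
f = 2Ω sin φ = 2 × 7.29×10⁻⁵ × sin 64° = 1.31×10⁻⁴ s⁻¹
Height gradient: |∂Z/∂n| = 60 m / 160000 m = 3.75×10⁻⁴
On a pressure surface, geostrophic balance gives V_g = (g/f)|∂Z/∂n|:
V_g = 9.81 × 3.75×10⁻⁴ / 1.31×10⁻⁴ = 28.1 m/s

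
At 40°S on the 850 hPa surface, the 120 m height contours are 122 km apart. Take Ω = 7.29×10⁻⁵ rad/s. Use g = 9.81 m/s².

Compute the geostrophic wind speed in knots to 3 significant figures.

Coriolis parameter at 40°S:
f = 2Ω sin φ = 2 × 7.29×10⁻⁵ × sin 40° = 9.37×10⁻⁵ s⁻¹
Height gradient: |∂Z/∂n| = 120 m / 122000 m = 9.84×10⁻⁴
On a pressure surface, geostrophic balance gives V_g = (g/f)|∂Z/∂n|:
V_g = 9.81 × 9.84×10⁻⁴ / 9.37×10⁻⁵ = 103 m/s
Converting: 103 m/s × 1.944 = 200 knots

200 knots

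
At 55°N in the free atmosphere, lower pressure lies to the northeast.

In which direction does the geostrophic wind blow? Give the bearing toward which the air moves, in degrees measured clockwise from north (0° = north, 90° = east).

135°

The pressure-gradient force points toward the northeast (bearing 045°).
Geostrophic balance: in the Northern Hemisphere the Coriolis force deflects motion to the right, so the geostrophic wind blows 90° to the right of the pressure-gradient force (low pressure on the left).
Rotating 045° by 90° clockwise gives 135° — the wind blows toward the southeast.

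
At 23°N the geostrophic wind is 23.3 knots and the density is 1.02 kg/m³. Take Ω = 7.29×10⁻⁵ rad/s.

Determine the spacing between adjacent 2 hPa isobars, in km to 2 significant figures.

290 km

Coriolis parameter at 23°N:
f = 2Ω sin φ = 2 × 7.29×10⁻⁵ × sin 23° = 5.70×10⁻⁵ s⁻¹
Wind speed in SI: 23.3 knots = 12.0 m/s
Geostrophic balance rearranged: |∂P/∂n| = f ρ V_g
|∂P/∂n| = 5.70×10⁻⁵ × 1.02 × 12.0 = 6.97×10⁻⁴ Pa/m
Isobar spacing: Δn = ΔP/|∂P/∂n| = 200 Pa / 6.97×10⁻⁴ Pa/m = 287144 m ≈ 290 km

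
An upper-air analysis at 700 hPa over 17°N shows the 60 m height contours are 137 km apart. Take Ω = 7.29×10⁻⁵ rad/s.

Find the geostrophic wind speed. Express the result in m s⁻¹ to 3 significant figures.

101 m s⁻¹

Coriolis parameter at 17°N:
f = 2Ω sin φ = 2 × 7.29×10⁻⁵ × sin 17° = 4.26×10⁻⁵ s⁻¹
Height gradient: |∂Z/∂n| = 60 m / 137000 m = 4.38×10⁻⁴
On a pressure surface, geostrophic balance gives V_g = (g/f)|∂Z/∂n|:
V_g = 9.81 × 4.38×10⁻⁴ / 4.26×10⁻⁵ = 101 m/s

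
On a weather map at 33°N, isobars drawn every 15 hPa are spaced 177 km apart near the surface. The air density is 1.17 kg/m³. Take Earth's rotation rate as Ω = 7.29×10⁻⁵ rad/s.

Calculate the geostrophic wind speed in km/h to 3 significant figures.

Coriolis parameter at 33°N:
f = 2Ω sin φ = 2 × 7.29×10⁻⁵ × sin 33° = 7.94×10⁻⁵ s⁻¹
Pressure gradient: |∂P/∂n| = 1500 Pa / 177000 m = 8.47×10⁻³ Pa/m
Geostrophic balance (pressure-gradient force = Coriolis force):
V_g = (1/(fρ)) |∂P/∂n| = 8.47×10⁻³ / (7.94×10⁻⁵ × 1.17) = 91.2 m/s
Converting: 91.2 m/s × 3.6 = 328 km/h

328 km/h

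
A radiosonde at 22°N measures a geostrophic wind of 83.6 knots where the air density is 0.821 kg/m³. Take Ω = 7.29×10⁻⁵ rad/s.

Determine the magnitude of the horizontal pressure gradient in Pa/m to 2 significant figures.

Coriolis parameter at 22°N:
f = 2Ω sin φ = 2 × 7.29×10⁻⁵ × sin 22° = 5.46×10⁻⁵ s⁻¹
Wind speed in SI: 83.6 knots = 43.0 m/s
Geostrophic balance rearranged: |∂P/∂n| = f ρ V_g
|∂P/∂n| = 5.46×10⁻⁵ × 0.821 × 43.0 = 1.93×10⁻³ Pa/m

1.9×10⁻³ Pa/m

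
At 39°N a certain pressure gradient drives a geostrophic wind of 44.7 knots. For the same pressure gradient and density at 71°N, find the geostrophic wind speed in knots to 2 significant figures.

30 knots

With the same pressure gradient and density, V_g ∝ 1/f ∝ 1/sin φ.
V₂ = V₁ · sin φ₁ / sin φ₂ = 44.7 × sin 39° / sin 71°
V₂ = 44.7 × 0.6293/0.9455 = 30 knots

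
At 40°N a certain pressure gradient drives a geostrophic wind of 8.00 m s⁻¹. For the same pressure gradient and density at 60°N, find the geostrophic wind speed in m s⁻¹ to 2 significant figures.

5.9 m s⁻¹

With the same pressure gradient and density, V_g ∝ 1/f ∝ 1/sin φ.
V₂ = V₁ · sin φ₁ / sin φ₂ = 8.00 × sin 40° / sin 60°
V₂ = 8.00 × 0.6428/0.8660 = 5.9 m s⁻¹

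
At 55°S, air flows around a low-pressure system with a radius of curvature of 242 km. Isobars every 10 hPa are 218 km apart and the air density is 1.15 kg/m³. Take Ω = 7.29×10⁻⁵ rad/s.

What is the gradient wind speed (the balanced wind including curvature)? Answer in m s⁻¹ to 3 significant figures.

19.8 m s⁻¹

Coriolis parameter at 55°S:
f = 2Ω sin φ = 2 × 7.29×10⁻⁵ × sin 55° = 1.19×10⁻⁴ s⁻¹
Pressure gradient: |∂P/∂n| = 1000 Pa / 218000 m = 4.59×10⁻³ Pa/m
Geostrophic speed: V_g = |∂P/∂n|/(fρ) = 4.59×10⁻³/(1.19×10⁻⁴ × 1.15) = 33.4 m/s
Around a low, centrifugal force acts outward with Coriolis, so pressure-gradient force balances both:
(1/ρ)|∂P/∂n| = fV + V²/R  →  V² + fR·V − fR·V_g = 0
With fR = 1.19×10⁻⁴ × 242×10³ m = 28.9 m/s:
V = [−fR + √((fR)² + 4 fR V_g)]/2 = [−28.9 + √(28.9² + 4×28.9×33.4)]/2 = 19.8 m/s
Subgeostrophic (V < V_g = 33.4 m/s), as expected around a low.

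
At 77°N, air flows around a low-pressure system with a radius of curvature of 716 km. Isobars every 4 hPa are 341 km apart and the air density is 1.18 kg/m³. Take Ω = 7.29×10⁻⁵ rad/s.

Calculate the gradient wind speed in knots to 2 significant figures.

Coriolis parameter at 77°N:
f = 2Ω sin φ = 2 × 7.29×10⁻⁵ × sin 77° = 1.42×10⁻⁴ s⁻¹
Pressure gradient: |∂P/∂n| = 400 Pa / 341000 m = 1.17×10⁻³ Pa/m
Geostrophic speed: V_g = |∂P/∂n|/(fρ) = 1.17×10⁻³/(1.42×10⁻⁴ × 1.18) = 7.00 m/s
Around a low, centrifugal force acts outward with Coriolis, so pressure-gradient force balances both:
(1/ρ)|∂P/∂n| = fV + V²/R  →  V² + fR·V − fR·V_g = 0
With fR = 1.42×10⁻⁴ × 716×10³ m = 102 m/s:
V = [−fR + √((fR)² + 4 fR V_g)]/2 = [−102 + √(102² + 4×102×7)]/2 = 6.57 m/s
Subgeostrophic (V < V_g = 7 m/s), as expected around a low.
Converting: 6.57 m/s × 1.944 = 13 knots

13 knots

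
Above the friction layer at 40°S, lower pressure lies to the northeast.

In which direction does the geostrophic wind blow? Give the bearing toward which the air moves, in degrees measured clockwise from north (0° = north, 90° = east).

The pressure-gradient force points toward the northeast (bearing 045°).
Geostrophic balance: in the Southern Hemisphere the Coriolis force deflects motion to the left, so the geostrophic wind blows 90° to the left of the pressure-gradient force (low pressure on the right).
Rotating 045° by 90° counterclockwise gives 315° — the wind blows toward the northwest.

315°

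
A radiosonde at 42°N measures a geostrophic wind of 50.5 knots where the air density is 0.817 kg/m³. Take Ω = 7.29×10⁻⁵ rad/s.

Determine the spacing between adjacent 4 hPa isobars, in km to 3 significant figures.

193 km

Coriolis parameter at 42°N:
f = 2Ω sin φ = 2 × 7.29×10⁻⁵ × sin 42° = 9.76×10⁻⁵ s⁻¹
Wind speed in SI: 50.5 knots = 26.0 m/s
Geostrophic balance rearranged: |∂P/∂n| = f ρ V_g
|∂P/∂n| = 9.76×10⁻⁵ × 0.817 × 26.0 = 2.07×10⁻³ Pa/m
Isobar spacing: Δn = ΔP/|∂P/∂n| = 400 Pa / 2.07×10⁻³ Pa/m = 193170 m ≈ 193 km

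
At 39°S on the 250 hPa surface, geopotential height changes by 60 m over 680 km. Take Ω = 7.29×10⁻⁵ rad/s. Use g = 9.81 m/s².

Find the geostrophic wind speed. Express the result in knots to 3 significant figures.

18.3 knots

Coriolis parameter at 39°S:
f = 2Ω sin φ = 2 × 7.29×10⁻⁵ × sin 39° = 9.18×10⁻⁵ s⁻¹
Height gradient: |∂Z/∂n| = 60 m / 680000 m = 8.82×10⁻⁵
On a pressure surface, geostrophic balance gives V_g = (g/f)|∂Z/∂n|:
V_g = 9.81 × 8.82×10⁻⁵ / 9.18×10⁻⁵ = 9.43 m/s
Converting: 9.43 m/s × 1.944 = 18.3 knots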